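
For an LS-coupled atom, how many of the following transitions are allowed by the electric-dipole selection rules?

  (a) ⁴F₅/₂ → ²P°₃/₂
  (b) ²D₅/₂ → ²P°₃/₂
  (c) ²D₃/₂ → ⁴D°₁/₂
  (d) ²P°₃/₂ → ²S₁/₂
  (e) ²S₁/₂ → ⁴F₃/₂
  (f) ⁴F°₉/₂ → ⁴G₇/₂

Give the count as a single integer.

3

(a) forbidden (ΔS, ΔL fail)
(b) allowed
(c) forbidden (ΔS fails)
(d) allowed
(e) forbidden (parity, ΔS, ΔL fail)
(f) allowed
Total allowed: 3 of 6.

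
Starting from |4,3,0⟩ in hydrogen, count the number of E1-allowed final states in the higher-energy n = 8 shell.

E1 requires Δl = ±1, so l_f ∈ {2, 4}; with 0 ≤ l_f ≤ n_f−1 = 7, the allowed l_f values are {2, 4}.
For l_f = 2: m_f ∈ {m_i−1, m_i, m_i+1} ∩ [−2, 2] = {-1, 0, 1} → 3 states.
For l_f = 4: m_f ∈ {m_i−1, m_i, m_i+1} ∩ [−4, 4] = {-1, 0, 1} → 3 states.
Total: 6.

6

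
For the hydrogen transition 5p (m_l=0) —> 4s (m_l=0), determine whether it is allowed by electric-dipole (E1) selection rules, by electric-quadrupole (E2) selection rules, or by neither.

Δl = 0 − 1 = -1; l_i + l_f = 1.
Δm_l = +0.
E1 (Δl = ±1, |Δm_l| ≤ 1): satisfied.
E2 (Δl = 0,±2, l_i+l_f ≥ 2, |Δm_l| ≤ 2): not satisfied.

E1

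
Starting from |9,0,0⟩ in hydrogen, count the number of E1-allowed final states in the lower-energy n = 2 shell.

E1 requires Δl = ±1, so l_f ∈ {-1, 1}; with 0 ≤ l_f ≤ n_f−1 = 1, the allowed l_f values are {1}.
For l_f = 1: m_f ∈ {m_i−1, m_i, m_i+1} ∩ [−1, 1] = {-1, 0, 1} → 3 states.
Total: 3.

3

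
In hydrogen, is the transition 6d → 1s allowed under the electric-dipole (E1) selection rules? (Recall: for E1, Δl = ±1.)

Initial l = 2, final l = 0, so Δl = -2. E1 requires Δl = ±1: ✗.
The transition is electric-dipole forbidden.

forbidden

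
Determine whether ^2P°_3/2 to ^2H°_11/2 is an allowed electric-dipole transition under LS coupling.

forbidden

Parity must change: odd → odd — violated.
ΔS = 0: S: 1/2 → 1/2 — satisfied.
ΔL = 0, ±1 (not L=0↔0): L: 1 → 5, ΔL = +4 — violated.
ΔJ = 0, ±1 (not J=0↔0): J: 3/2 → 11/2, ΔJ = +4 — violated.
Rule(s) violated: parity, ΔL, ΔJ.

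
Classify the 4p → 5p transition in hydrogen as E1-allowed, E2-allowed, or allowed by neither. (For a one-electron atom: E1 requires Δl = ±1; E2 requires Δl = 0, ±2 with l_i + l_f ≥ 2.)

Δl = 1 − 1 = +0; l_i + l_f = 2.
E1 (Δl = ±1): not satisfied.
E2 (Δl = 0,±2, l_i+l_f ≥ 2): satisfied.

E2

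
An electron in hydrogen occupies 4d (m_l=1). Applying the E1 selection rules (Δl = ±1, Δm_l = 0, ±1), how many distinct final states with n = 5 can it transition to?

E1 requires Δl = ±1, so l_f ∈ {1, 3}; with 0 ≤ l_f ≤ n_f−1 = 4, the allowed l_f values are {1, 3}.
For l_f = 1: m_f ∈ {m_i−1, m_i, m_i+1} ∩ [−1, 1] = {0, 1} → 2 states.
For l_f = 3: m_f ∈ {m_i−1, m_i, m_i+1} ∩ [−3, 3] = {0, 1, 2} → 3 states.
Total: 5.

5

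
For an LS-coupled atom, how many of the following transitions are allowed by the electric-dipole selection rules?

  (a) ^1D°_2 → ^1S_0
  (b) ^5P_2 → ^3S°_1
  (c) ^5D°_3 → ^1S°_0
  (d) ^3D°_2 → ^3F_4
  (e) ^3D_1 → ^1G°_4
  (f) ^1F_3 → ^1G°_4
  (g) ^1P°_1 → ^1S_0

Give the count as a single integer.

(a) forbidden (ΔL, ΔJ fail)
(b) forbidden (ΔS fails)
(c) forbidden (parity, ΔS, ΔL, ΔJ fail)
(d) forbidden (ΔJ fails)
(e) forbidden (ΔS, ΔL, ΔJ fail)
(f) allowed
(g) allowed
Total allowed: 2 of 7.

2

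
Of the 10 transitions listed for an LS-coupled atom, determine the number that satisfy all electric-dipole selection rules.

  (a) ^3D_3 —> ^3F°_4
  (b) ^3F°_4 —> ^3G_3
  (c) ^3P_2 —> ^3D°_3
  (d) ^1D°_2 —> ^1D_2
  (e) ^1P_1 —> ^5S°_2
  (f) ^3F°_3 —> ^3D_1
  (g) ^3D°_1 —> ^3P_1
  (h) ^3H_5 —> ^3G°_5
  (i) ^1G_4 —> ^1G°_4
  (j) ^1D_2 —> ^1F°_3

(a) allowed
(b) allowed
(c) allowed
(d) allowed
(e) forbidden (ΔS fails)
(f) forbidden (ΔJ fails)
(g) allowed
(h) allowed
(i) allowed
(j) allowed
Total allowed: 8 of 10.

8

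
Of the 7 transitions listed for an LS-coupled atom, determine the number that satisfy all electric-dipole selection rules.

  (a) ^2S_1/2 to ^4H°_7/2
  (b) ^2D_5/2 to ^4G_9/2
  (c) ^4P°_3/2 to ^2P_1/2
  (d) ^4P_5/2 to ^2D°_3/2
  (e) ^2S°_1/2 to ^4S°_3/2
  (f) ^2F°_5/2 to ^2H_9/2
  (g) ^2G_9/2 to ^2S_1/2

(a) forbidden (ΔS, ΔL, ΔJ fail)
(b) forbidden (parity, ΔS, ΔL, ΔJ fail)
(c) forbidden (ΔS fails)
(d) forbidden (ΔS fails)
(e) forbidden (parity, ΔS, ΔL fail)
(f) forbidden (ΔL, ΔJ fail)
(g) forbidden (parity, ΔL, ΔJ fail)
Total allowed: 0 of 7.

0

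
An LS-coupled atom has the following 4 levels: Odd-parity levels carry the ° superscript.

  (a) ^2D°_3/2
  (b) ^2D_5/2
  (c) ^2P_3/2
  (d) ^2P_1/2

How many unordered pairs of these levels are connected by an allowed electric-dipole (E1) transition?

3

(a)–(b): allowed.
(a)–(c): allowed.
(a)–(d): allowed.
(b)–(c): forbidden (parity).
(b)–(d): forbidden (parity, ΔJ).
(c)–(d): forbidden (parity).
Allowed pairs: 3 of 6.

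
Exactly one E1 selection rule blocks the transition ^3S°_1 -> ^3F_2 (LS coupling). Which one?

the ΔL = 0, ±1 rule

Parity must change: odd → even — ok.
ΔS = 0: S: 1 → 1 — ok.
ΔL = 0, ±1 (not L=0↔0): L: 0 → 3, ΔL = +3 — fails.
ΔJ = 0, ±1 (not J=0↔0): J: 1 → 2, ΔJ = +1 — ok.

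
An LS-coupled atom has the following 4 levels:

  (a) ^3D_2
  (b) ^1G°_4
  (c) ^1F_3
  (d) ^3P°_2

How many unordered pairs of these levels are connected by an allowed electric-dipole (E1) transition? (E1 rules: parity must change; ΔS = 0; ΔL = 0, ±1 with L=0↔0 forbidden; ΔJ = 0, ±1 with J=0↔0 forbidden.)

(a)–(b): forbidden (ΔS, ΔL, ΔJ).
(a)–(c): forbidden (parity, ΔS).
(a)–(d): allowed.
(b)–(c): allowed.
(b)–(d): forbidden (parity, ΔS, ΔL, ΔJ).
(c)–(d): forbidden (ΔS, ΔL).
Allowed pairs: 2 of 6.

2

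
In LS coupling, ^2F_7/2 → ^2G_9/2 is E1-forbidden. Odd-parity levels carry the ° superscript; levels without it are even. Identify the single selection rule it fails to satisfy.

Initial level: S=1/2, L=3, J=7/2, parity even. Final level: S=1/2, L=4, J=9/2, parity even.
Parity must change: even → even — fails.
ΔS = 0: S: 1/2 → 1/2 — passes.
ΔL = 0, ±1 (not L=0↔0): L: 3 → 4, ΔL = +1 — passes.
ΔJ = 0, ±1 (not J=0↔0): J: 7/2 → 9/2, ΔJ = +1 — passes.

parity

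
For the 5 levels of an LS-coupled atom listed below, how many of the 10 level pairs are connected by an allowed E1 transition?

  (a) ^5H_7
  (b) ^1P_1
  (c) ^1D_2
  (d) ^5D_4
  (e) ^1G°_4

(a)–(b): forbidden (parity, ΔS, ΔL, ΔJ).
(a)–(c): forbidden (parity, ΔS, ΔL, ΔJ).
(a)–(d): forbidden (parity, ΔL, ΔJ).
(a)–(e): forbidden (ΔS, ΔJ).
(b)–(c): forbidden (parity).
(b)–(d): forbidden (parity, ΔS, ΔJ).
(b)–(e): forbidden (ΔL, ΔJ).
(c)–(d): forbidden (parity, ΔS, ΔJ).
(c)–(e): forbidden (ΔL, ΔJ).
(d)–(e): forbidden (ΔS, ΔL).
Allowed pairs: 0 of 10.

0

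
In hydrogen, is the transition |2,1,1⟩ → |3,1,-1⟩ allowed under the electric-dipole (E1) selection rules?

forbidden

l: 1 → 1 (Δl = +0). Δl = ±1 fails.
Δm_l = -1 − (1) = -2. E1 requires Δm_l = 0, ±1: fails.
The transition is electric-dipole forbidden.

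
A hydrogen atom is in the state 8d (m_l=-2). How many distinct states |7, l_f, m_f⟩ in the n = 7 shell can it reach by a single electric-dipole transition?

E1 requires Δl = ±1, so l_f ∈ {1, 3}; with 0 ≤ l_f ≤ n_f−1 = 6, the allowed l_f values are {1, 3}.
For l_f = 1: m_f ∈ {m_i−1, m_i, m_i+1} ∩ [−1, 1] = {-1} → 1 state.
For l_f = 3: m_f ∈ {m_i−1, m_i, m_i+1} ∩ [−3, 3] = {-3, -2, -1} → 3 states.
Total: 4.

4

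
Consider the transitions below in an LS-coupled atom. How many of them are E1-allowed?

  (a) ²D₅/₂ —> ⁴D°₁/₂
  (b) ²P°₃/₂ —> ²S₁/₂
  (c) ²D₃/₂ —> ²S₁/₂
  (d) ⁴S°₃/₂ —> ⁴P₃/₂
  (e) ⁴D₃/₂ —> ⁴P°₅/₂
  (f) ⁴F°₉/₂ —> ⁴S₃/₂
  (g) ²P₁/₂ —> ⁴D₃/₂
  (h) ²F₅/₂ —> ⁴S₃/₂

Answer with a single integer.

3

(a) forbidden (ΔS, ΔJ fail)
(b) allowed
(c) forbidden (parity, ΔL fail)
(d) allowed
(e) allowed
(f) forbidden (ΔL, ΔJ fail)
(g) forbidden (parity, ΔS fail)
(h) forbidden (parity, ΔS, ΔL fail)
Total allowed: 3 of 8.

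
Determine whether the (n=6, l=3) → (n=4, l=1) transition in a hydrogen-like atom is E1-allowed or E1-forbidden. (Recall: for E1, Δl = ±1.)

forbidden

Initial l = 3, final l = 1, so Δl = -2. E1 requires Δl = ±1: fails.
The transition is electric-dipole forbidden.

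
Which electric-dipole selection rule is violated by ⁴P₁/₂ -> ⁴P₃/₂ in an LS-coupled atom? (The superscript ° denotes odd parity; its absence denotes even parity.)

Reading off the term symbols: S 3/2→3/2, L 1→1, J 1/2→3/2, parity even→even.
ΔJ = 0, ±1 (not J=0↔0): J: 1/2 → 3/2, ΔJ = +1 — ok.
ΔL = 0, ±1 (not L=0↔0): L: 1 → 1, ΔL = +0 — ok.
Parity must change: even → even — fails.
ΔS = 0: S: 3/2 → 3/2 — ok.

parity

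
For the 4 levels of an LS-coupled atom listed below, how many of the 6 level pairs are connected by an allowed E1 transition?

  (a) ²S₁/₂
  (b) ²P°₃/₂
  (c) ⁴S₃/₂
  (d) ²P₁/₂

2

(a)–(b): allowed.
(a)–(c): forbidden (parity, ΔS, ΔL).
(a)–(d): forbidden (parity).
(b)–(c): forbidden (ΔS).
(b)–(d): allowed.
(c)–(d): forbidden (parity, ΔS).
Allowed pairs: 2 of 6.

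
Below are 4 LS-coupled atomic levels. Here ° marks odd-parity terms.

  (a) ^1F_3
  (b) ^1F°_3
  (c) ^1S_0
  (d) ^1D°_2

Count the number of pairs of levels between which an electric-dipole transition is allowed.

(a)–(b): allowed.
(a)–(c): forbidden (parity, ΔL, ΔJ).
(a)–(d): allowed.
(b)–(c): forbidden (ΔL, ΔJ).
(b)–(d): forbidden (parity).
(c)–(d): forbidden (ΔL, ΔJ).
Allowed pairs: 2 of 6.

2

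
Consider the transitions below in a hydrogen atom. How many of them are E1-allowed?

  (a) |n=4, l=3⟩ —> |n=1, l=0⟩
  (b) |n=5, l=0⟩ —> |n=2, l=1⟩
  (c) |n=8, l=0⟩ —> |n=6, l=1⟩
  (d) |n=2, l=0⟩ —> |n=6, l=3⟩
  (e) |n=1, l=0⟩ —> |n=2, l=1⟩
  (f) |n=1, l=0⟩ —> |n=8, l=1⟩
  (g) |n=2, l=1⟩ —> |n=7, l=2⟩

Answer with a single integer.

(a) forbidden — Δl = -3 (E1 requires Δl = ±1)
(b) allowed
(c) allowed
(d) forbidden — Δl = +3 (E1 requires Δl = ±1)
(e) allowed
(f) allowed
(g) allowed
Total allowed: 5 of 7.

5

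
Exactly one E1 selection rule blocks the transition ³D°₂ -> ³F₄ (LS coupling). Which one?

Parity must change: odd → even — ✓.
ΔS = 0: S: 1 → 1 — ✓.
ΔL = 0, ±1 (not L=0↔0): L: 2 → 3, ΔL = +1 — ✓.
ΔJ = 0, ±1 (not J=0↔0): J: 2 → 4, ΔJ = +2 — ✗.

the ΔJ = 0, ±1 rule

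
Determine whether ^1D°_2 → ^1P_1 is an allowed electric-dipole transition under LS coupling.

allowed

ΔL = 0, ±1 (not L=0↔0): L: 2 → 1, ΔL = -1 — passes.
ΔS = 0: S: 0 → 0 — passes.
Parity must change: odd → even — passes.
ΔJ = 0, ±1 (not J=0↔0): J: 2 → 1, ΔJ = -1 — passes.
All four E1 rules are satisfied.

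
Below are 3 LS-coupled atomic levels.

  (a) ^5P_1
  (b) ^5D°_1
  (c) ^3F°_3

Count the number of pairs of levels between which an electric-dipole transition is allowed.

1

(a)–(b): allowed.
(a)–(c): forbidden (ΔS, ΔL, ΔJ).
(b)–(c): forbidden (parity, ΔS, ΔJ).
Allowed pairs: 1 of 3.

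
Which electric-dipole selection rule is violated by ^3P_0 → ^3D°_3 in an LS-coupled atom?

Initial level: S=1, L=1, J=0, parity even. Final level: S=1, L=2, J=3, parity odd.
Parity must change: even → odd — ✓.
ΔS = 0: S: 1 → 1 — ✓.
ΔL = 0, ±1 (not L=0↔0): L: 1 → 2, ΔL = +1 — ✓.
ΔJ = 0, ±1 (not J=0↔0): J: 0 → 3, ΔJ = +3 — ✗.

the ΔJ = 0, ±1 rule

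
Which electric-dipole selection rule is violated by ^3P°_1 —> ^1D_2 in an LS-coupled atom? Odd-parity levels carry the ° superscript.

Reading off the term symbols: S 1→0, L 1→2, J 1→2, parity odd→even.
ΔS = 0: S: 1 → 0 — ✗.
Parity must change: odd → even — ✓.
ΔL = 0, ±1 (not L=0↔0): L: 1 → 2, ΔL = +1 — ✓.
ΔJ = 0, ±1 (not J=0↔0): J: 1 → 2, ΔJ = +1 — ✓.

the ΔS = 0 rule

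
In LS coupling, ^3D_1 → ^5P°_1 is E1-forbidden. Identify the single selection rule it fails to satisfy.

Reading off the term symbols: S 1→2, L 2→1, J 1→1, parity even→odd.
ΔJ = 0, ±1 (not J=0↔0): J: 1 → 1, ΔJ = +0 — ok.
ΔL = 0, ±1 (not L=0↔0): L: 2 → 1, ΔL = -1 — ok.
Parity must change: even → odd — ok.
ΔS = 0: S: 1 → 2 — fails.

the ΔS = 0 rule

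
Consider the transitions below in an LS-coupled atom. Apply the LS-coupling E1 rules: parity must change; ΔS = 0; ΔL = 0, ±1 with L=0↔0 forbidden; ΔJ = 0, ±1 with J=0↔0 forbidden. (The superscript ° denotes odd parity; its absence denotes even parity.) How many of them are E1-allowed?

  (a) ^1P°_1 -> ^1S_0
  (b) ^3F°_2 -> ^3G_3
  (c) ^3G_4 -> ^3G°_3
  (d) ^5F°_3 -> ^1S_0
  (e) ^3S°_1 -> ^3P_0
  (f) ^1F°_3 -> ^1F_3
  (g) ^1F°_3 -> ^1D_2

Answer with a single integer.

(a) allowed
(b) allowed
(c) allowed
(d) forbidden (ΔS, ΔL, ΔJ fail)
(e) allowed
(f) allowed
(g) allowed
Total allowed: 6 of 7.

6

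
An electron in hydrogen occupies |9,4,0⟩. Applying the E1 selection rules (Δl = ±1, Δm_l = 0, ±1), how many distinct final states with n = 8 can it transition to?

6

E1 requires Δl = ±1, so l_f ∈ {3, 5}; with 0 ≤ l_f ≤ n_f−1 = 7, the allowed l_f values are {3, 5}.
For l_f = 3: m_f ∈ {m_i−1, m_i, m_i+1} ∩ [−3, 3] = {-1, 0, 1} → 3 states.
For l_f = 5: m_f ∈ {m_i−1, m_i, m_i+1} ∩ [−5, 5] = {-1, 0, 1} → 3 states.
Total: 6.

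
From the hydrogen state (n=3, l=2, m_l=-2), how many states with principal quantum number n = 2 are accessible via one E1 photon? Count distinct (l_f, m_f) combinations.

1

E1 requires Δl = ±1, so l_f ∈ {1, 3}; with 0 ≤ l_f ≤ n_f−1 = 1, the allowed l_f values are {1}.
For l_f = 1: m_f ∈ {m_i−1, m_i, m_i+1} ∩ [−1, 1] = {-1} → 1 state.
Total: 1.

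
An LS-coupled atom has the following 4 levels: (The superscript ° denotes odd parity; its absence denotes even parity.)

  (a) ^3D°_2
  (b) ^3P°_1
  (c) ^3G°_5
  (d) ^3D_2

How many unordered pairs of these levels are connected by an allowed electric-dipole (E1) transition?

(a)–(b): forbidden (parity).
(a)–(c): forbidden (parity, ΔL, ΔJ).
(a)–(d): allowed.
(b)–(c): forbidden (parity, ΔL, ΔJ).
(b)–(d): allowed.
(c)–(d): forbidden (ΔL, ΔJ).
Allowed pairs: 2 of 6.

2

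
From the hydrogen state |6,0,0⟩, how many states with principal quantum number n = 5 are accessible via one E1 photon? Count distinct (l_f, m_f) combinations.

E1 requires Δl = ±1, so l_f ∈ {-1, 1}; with 0 ≤ l_f ≤ n_f−1 = 4, the allowed l_f values are {1}.
For l_f = 1: m_f ∈ {m_i−1, m_i, m_i+1} ∩ [−1, 1] = {-1, 0, 1} → 3 states.
Total: 3.

3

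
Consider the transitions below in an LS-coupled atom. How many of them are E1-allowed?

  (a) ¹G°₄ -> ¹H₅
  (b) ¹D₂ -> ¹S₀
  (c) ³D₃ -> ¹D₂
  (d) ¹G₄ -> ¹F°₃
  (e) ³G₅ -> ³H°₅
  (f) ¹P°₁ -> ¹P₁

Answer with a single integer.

4

(a) allowed
(b) forbidden (parity, ΔL, ΔJ fail)
(c) forbidden (parity, ΔS fail)
(d) allowed
(e) allowed
(f) allowed
Total allowed: 4 of 6.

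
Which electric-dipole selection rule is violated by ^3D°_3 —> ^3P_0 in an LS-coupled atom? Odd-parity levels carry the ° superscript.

Reading off the term symbols: S 1→1, L 2→1, J 3→0, parity odd→even.
Parity must change: odd → even — ✓.
ΔS = 0: S: 1 → 1 — ✓.
ΔL = 0, ±1 (not L=0↔0): L: 2 → 1, ΔL = -1 — ✓.
ΔJ = 0, ±1 (not J=0↔0): J: 3 → 0, ΔJ = -3 — ✗.

the ΔJ = 0, ±1 rule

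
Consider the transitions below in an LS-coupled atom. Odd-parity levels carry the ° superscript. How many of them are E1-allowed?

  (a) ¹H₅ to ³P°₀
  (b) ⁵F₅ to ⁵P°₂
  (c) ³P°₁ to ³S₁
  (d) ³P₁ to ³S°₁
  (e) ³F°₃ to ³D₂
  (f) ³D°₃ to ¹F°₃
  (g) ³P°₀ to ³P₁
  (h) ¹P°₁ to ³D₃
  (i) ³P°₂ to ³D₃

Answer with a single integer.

5

(a) forbidden (ΔS, ΔL, ΔJ fail)
(b) forbidden (ΔL, ΔJ fail)
(c) allowed
(d) allowed
(e) allowed
(f) forbidden (parity, ΔS fail)
(g) allowed
(h) forbidden (ΔS, ΔJ fail)
(i) allowed
Total allowed: 5 of 9.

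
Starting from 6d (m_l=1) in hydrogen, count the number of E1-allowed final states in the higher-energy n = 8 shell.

E1 requires Δl = ±1, so l_f ∈ {1, 3}; with 0 ≤ l_f ≤ n_f−1 = 7, the allowed l_f values are {1, 3}.
For l_f = 1: m_f ∈ {m_i−1, m_i, m_i+1} ∩ [−1, 1] = {0, 1} → 2 states.
For l_f = 3: m_f ∈ {m_i−1, m_i, m_i+1} ∩ [−3, 3] = {0, 1, 2} → 3 states.
Total: 5.

5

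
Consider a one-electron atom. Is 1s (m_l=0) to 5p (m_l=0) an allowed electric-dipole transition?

allowed

Δl = 1 − 0 = +1; the E1 rule Δl = ±1 is ✓.
m_l: 0 → 0 (Δm_l = +0). |Δm_l| ≤ 1 ✓.
All E1 selection rules are satisfied.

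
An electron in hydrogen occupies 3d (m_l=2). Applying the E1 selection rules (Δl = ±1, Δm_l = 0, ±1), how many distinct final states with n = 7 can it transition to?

E1 requires Δl = ±1, so l_f ∈ {1, 3}; with 0 ≤ l_f ≤ n_f−1 = 6, the allowed l_f values are {1, 3}.
For l_f = 1: m_f ∈ {m_i−1, m_i, m_i+1} ∩ [−1, 1] = {1} → 1 state.
For l_f = 3: m_f ∈ {m_i−1, m_i, m_i+1} ∩ [−3, 3] = {1, 2, 3} → 3 states.
Total: 4.

4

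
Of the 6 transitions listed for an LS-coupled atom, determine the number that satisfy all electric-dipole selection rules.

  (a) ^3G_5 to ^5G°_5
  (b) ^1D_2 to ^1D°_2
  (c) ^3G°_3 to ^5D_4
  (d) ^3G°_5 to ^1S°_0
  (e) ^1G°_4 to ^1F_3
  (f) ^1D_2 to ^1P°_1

3

(a) forbidden (ΔS fails)
(b) allowed
(c) forbidden (ΔS, ΔL fail)
(d) forbidden (parity, ΔS, ΔL, ΔJ fail)
(e) allowed
(f) allowed
Total allowed: 3 of 6.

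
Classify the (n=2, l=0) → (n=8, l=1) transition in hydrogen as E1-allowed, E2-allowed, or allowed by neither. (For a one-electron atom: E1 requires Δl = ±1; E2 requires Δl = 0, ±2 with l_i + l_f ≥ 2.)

E1

Δl = 1 − 0 = +1; l_i + l_f = 1.
E1 (Δl = ±1): satisfied.
E2 (Δl = 0,±2, l_i+l_f ≥ 2): not satisfied.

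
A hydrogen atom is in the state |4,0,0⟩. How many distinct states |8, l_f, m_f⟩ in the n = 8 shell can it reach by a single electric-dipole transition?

E1 requires Δl = ±1, so l_f ∈ {-1, 1}; with 0 ≤ l_f ≤ n_f−1 = 7, the allowed l_f values are {1}.
For l_f = 1: m_f ∈ {m_i−1, m_i, m_i+1} ∩ [−1, 1] = {-1, 0, 1} → 3 states.
Total: 3.

3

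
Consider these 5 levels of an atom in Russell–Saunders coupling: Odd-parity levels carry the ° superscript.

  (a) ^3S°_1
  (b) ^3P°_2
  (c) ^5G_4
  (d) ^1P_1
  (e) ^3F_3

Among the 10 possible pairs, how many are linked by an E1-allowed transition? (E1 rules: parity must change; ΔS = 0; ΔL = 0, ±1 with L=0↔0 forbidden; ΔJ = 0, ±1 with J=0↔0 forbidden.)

0

(a)–(b): forbidden (parity).
(a)–(c): forbidden (ΔS, ΔL, ΔJ).
(a)–(d): forbidden (ΔS).
(a)–(e): forbidden (ΔL, ΔJ).
(b)–(c): forbidden (ΔS, ΔL, ΔJ).
(b)–(d): forbidden (ΔS).
(b)–(e): forbidden (ΔL).
(c)–(d): forbidden (parity, ΔS, ΔL, ΔJ).
(c)–(e): forbidden (parity, ΔS).
(d)–(e): forbidden (parity, ΔS, ΔL, ΔJ).
Allowed pairs: 0 of 10.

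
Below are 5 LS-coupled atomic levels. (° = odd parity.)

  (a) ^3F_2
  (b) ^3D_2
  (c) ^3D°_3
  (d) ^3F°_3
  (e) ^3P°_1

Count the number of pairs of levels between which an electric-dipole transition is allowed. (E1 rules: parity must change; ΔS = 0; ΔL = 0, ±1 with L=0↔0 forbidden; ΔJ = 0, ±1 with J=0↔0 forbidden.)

(a)–(b): forbidden (parity).
(a)–(c): allowed.
(a)–(d): allowed.
(a)–(e): forbidden (ΔL).
(b)–(c): allowed.
(b)–(d): allowed.
(b)–(e): allowed.
(c)–(d): forbidden (parity).
(c)–(e): forbidden (parity, ΔJ).
(d)–(e): forbidden (parity, ΔL, ΔJ).
Allowed pairs: 5 of 10.

5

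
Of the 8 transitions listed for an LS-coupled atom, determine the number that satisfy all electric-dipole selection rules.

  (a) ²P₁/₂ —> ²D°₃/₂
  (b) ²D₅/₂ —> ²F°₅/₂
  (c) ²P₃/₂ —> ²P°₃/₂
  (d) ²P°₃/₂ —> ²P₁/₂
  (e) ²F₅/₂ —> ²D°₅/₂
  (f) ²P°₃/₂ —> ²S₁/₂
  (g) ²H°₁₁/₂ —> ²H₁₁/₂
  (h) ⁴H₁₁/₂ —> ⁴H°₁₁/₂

(a) allowed
(b) allowed
(c) allowed
(d) allowed
(e) allowed
(f) allowed
(g) allowed
(h) allowed
Total allowed: 8 of 8.

8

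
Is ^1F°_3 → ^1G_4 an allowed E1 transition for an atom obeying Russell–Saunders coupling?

Parity must change: odd → even — passes.
ΔS = 0: S: 0 → 0 — passes.
ΔL = 0, ±1 (not L=0↔0): L: 3 → 4, ΔL = +1 — passes.
ΔJ = 0, ±1 (not J=0↔0): J: 3 → 4, ΔJ = +1 — passes.
All four E1 rules are satisfied.

allowed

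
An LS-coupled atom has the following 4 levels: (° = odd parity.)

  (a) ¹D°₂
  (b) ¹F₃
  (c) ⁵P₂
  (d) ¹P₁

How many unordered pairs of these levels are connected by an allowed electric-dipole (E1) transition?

(a)–(b): allowed.
(a)–(c): forbidden (ΔS).
(a)–(d): allowed.
(b)–(c): forbidden (parity, ΔS, ΔL).
(b)–(d): forbidden (parity, ΔL, ΔJ).
(c)–(d): forbidden (parity, ΔS).
Allowed pairs: 2 of 6.

2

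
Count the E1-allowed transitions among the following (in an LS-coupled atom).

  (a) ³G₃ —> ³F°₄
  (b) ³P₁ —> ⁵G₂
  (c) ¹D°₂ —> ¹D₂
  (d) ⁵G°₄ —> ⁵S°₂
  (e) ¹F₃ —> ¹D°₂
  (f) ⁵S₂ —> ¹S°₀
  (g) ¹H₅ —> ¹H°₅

4

(a) allowed
(b) forbidden (parity, ΔS, ΔL fail)
(c) allowed
(d) forbidden (parity, ΔL, ΔJ fail)
(e) allowed
(f) forbidden (ΔS, ΔL, ΔJ fail)
(g) allowed
Total allowed: 4 of 7.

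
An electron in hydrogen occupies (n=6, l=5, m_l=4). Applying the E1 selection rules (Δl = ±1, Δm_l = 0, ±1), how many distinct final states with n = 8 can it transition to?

E1 requires Δl = ±1, so l_f ∈ {4, 6}; with 0 ≤ l_f ≤ n_f−1 = 7, the allowed l_f values are {4, 6}.
For l_f = 4: m_f ∈ {m_i−1, m_i, m_i+1} ∩ [−4, 4] = {3, 4} → 2 states.
For l_f = 6: m_f ∈ {m_i−1, m_i, m_i+1} ∩ [−6, 6] = {3, 4, 5} → 3 states.
Total: 5.

5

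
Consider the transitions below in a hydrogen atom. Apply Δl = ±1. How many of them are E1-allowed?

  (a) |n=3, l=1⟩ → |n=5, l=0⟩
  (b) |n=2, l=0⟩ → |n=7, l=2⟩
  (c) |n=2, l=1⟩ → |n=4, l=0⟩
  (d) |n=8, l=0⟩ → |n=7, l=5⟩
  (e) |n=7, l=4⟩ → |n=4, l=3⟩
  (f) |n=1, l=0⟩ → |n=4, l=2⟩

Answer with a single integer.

(a) allowed
(b) forbidden — Δl = +2 (E1 requires Δl = ±1)
(c) allowed
(d) forbidden — Δl = +5 (E1 requires Δl = ±1)
(e) allowed
(f) forbidden — Δl = +2 (E1 requires Δl = ±1)
Total allowed: 3 of 6.

3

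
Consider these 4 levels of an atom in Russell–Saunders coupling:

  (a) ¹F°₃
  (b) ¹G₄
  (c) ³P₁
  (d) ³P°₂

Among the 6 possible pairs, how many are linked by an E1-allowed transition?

(a)–(b): allowed.
(a)–(c): forbidden (ΔS, ΔL, ΔJ).
(a)–(d): forbidden (parity, ΔS, ΔL).
(b)–(c): forbidden (parity, ΔS, ΔL, ΔJ).
(b)–(d): forbidden (ΔS, ΔL, ΔJ).
(c)–(d): allowed.
Allowed pairs: 2 of 6.

2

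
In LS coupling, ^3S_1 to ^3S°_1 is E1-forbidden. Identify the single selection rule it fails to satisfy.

Parity must change: even → odd — ✓.
ΔL = 0, ±1 (not L=0↔0): L: 0 → 0, ΔL = +0 — ✗.
ΔS = 0: S: 1 → 1 — ✓.
ΔJ = 0, ±1 (not J=0↔0): J: 1 → 1, ΔJ = +0 — ✓.

the L=0 ↔ L=0 exclusion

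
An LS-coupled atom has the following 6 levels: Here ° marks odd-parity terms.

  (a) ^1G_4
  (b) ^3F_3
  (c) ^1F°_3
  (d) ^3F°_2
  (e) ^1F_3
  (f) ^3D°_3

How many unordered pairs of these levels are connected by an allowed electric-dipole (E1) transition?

(a)–(b): forbidden (parity, ΔS).
(a)–(c): allowed.
(a)–(d): forbidden (ΔS, ΔJ).
(a)–(e): forbidden (parity).
(a)–(f): forbidden (ΔS, ΔL).
(b)–(c): forbidden (ΔS).
(b)–(d): allowed.
(b)–(e): forbidden (parity, ΔS).
(b)–(f): allowed.
(c)–(d): forbidden (parity, ΔS).
(c)–(e): allowed.
(c)–(f): forbidden (parity, ΔS).
(d)–(e): forbidden (ΔS).
(d)–(f): forbidden (parity).
(e)–(f): forbidden (ΔS).
Allowed pairs: 4 of 15.

4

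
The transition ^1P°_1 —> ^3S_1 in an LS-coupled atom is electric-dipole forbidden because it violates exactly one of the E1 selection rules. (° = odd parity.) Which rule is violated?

Initial level: S=0, L=1, J=1, parity odd. Final level: S=1, L=0, J=1, parity even.
Parity must change: odd → even — ✓.
ΔS = 0: S: 0 → 1 — ✗.
ΔL = 0, ±1 (not L=0↔0): L: 1 → 0, ΔL = -1 — ✓.
ΔJ = 0, ±1 (not J=0↔0): J: 1 → 1, ΔJ = +0 — ✓.

the ΔS = 0 rule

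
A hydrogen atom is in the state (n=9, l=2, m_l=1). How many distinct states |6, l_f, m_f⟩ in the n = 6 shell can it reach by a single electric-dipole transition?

5

E1 requires Δl = ±1, so l_f ∈ {1, 3}; with 0 ≤ l_f ≤ n_f−1 = 5, the allowed l_f values are {1, 3}.
For l_f = 1: m_f ∈ {m_i−1, m_i, m_i+1} ∩ [−1, 1] = {0, 1} → 2 states.
For l_f = 3: m_f ∈ {m_i−1, m_i, m_i+1} ∩ [−3, 3] = {0, 1, 2} → 3 states.
Total: 5.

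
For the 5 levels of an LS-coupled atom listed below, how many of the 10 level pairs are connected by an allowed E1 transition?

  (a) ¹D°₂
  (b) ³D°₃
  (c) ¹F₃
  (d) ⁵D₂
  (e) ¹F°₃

2

(a)–(b): forbidden (parity, ΔS).
(a)–(c): allowed.
(a)–(d): forbidden (ΔS).
(a)–(e): forbidden (parity).
(b)–(c): forbidden (ΔS).
(b)–(d): forbidden (ΔS).
(b)–(e): forbidden (parity, ΔS).
(c)–(d): forbidden (parity, ΔS).
(c)–(e): allowed.
(d)–(e): forbidden (ΔS).
Allowed pairs: 2 of 10.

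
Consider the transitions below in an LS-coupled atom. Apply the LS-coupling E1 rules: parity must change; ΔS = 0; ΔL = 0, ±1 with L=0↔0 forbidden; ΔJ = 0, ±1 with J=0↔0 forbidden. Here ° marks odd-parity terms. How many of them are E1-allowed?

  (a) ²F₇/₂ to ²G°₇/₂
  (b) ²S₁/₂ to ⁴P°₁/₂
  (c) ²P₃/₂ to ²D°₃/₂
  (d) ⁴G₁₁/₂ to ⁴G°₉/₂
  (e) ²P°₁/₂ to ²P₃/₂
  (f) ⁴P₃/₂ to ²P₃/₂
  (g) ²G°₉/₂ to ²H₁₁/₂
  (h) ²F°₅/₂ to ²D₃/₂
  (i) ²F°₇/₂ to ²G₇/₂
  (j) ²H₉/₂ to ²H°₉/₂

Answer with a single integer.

(a) allowed
(b) forbidden (ΔS fails)
(c) allowed
(d) allowed
(e) allowed
(f) forbidden (parity, ΔS fail)
(g) allowed
(h) allowed
(i) allowed
(j) allowed
Total allowed: 8 of 10.

8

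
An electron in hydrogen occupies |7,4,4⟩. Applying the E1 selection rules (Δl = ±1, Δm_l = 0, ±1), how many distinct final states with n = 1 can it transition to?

0

E1 requires l_f ∈ {3, 5}, but neither lies in [0, 0], so no final state is reachable.
Total: 0.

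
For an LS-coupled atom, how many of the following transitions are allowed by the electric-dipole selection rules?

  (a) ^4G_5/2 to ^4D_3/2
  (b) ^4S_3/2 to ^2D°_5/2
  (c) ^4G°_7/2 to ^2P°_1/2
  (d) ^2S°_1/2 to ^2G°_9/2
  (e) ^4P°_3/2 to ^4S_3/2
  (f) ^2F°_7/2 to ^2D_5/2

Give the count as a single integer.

2

(a) forbidden (parity, ΔL fail)
(b) forbidden (ΔS, ΔL fail)
(c) forbidden (parity, ΔS, ΔL, ΔJ fail)
(d) forbidden (parity, ΔL, ΔJ fail)
(e) allowed
(f) allowed
Total allowed: 2 of 6.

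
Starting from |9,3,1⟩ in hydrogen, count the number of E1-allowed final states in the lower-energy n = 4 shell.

E1 requires Δl = ±1, so l_f ∈ {2, 4}; with 0 ≤ l_f ≤ n_f−1 = 3, the allowed l_f values are {2}.
For l_f = 2: m_f ∈ {m_i−1, m_i, m_i+1} ∩ [−2, 2] = {0, 1, 2} → 3 states.
Total: 3.

3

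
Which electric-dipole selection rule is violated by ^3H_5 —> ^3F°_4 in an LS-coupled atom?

the ΔL = 0, ±1 rule

Initial level: S=1, L=5, J=5, parity even. Final level: S=1, L=3, J=4, parity odd.
Parity must change: even → odd — ok.
ΔL = 0, ±1 (not L=0↔0): L: 5 → 3, ΔL = -2 — fails.
ΔJ = 0, ±1 (not J=0↔0): J: 5 → 4, ΔJ = -1 — ok.
ΔS = 0: S: 1 → 1 — ok.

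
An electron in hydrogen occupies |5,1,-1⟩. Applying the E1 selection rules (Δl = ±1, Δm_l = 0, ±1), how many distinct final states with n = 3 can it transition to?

4

E1 requires Δl = ±1, so l_f ∈ {0, 2}; with 0 ≤ l_f ≤ n_f−1 = 2, the allowed l_f values are {0, 2}.
For l_f = 0: m_f ∈ {m_i−1, m_i, m_i+1} ∩ [−0, 0] = {0} → 1 state.
For l_f = 2: m_f ∈ {m_i−1, m_i, m_i+1} ∩ [−2, 2] = {-2, -1, 0} → 3 states.
Total: 4.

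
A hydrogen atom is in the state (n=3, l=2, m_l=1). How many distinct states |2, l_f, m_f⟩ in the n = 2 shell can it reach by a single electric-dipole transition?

E1 requires Δl = ±1, so l_f ∈ {1, 3}; with 0 ≤ l_f ≤ n_f−1 = 1, the allowed l_f values are {1}.
For l_f = 1: m_f ∈ {m_i−1, m_i, m_i+1} ∩ [−1, 1] = {0, 1} → 2 states.
Total: 2.

2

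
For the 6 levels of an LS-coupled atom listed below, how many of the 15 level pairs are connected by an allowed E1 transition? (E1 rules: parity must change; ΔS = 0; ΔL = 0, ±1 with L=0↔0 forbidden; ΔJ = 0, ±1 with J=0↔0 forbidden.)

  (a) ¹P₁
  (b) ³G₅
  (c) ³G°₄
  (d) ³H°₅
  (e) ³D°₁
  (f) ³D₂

(a)–(b): forbidden (parity, ΔS, ΔL, ΔJ).
(a)–(c): forbidden (ΔS, ΔL, ΔJ).
(a)–(d): forbidden (ΔS, ΔL, ΔJ).
(a)–(e): forbidden (ΔS).
(a)–(f): forbidden (parity, ΔS).
(b)–(c): allowed.
(b)–(d): allowed.
(b)–(e): forbidden (ΔL, ΔJ).
(b)–(f): forbidden (parity, ΔL, ΔJ).
(c)–(d): forbidden (parity).
(c)–(e): forbidden (parity, ΔL, ΔJ).
(c)–(f): forbidden (ΔL, ΔJ).
(d)–(e): forbidden (parity, ΔL, ΔJ).
(d)–(f): forbidden (ΔL, ΔJ).
(e)–(f): allowed.
Allowed pairs: 3 of 15.

3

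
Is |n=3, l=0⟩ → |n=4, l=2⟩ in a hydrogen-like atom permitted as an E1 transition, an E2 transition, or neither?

Δl = 2 − 0 = +2; l_i + l_f = 2.
E1 (Δl = ±1): not satisfied.
E2 (Δl = 0,±2, l_i+l_f ≥ 2): satisfied.

E2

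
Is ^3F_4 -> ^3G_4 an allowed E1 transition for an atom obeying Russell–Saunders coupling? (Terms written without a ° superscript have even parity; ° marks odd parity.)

Reading off the term symbols: S 1→1, L 3→4, J 4→4, parity even→even.
Parity must change: even → even — fails.
ΔS = 0: S: 1 → 1 — passes.
ΔL = 0, ±1 (not L=0↔0): L: 3 → 4, ΔL = +1 — passes.
ΔJ = 0, ±1 (not J=0↔0): J: 4 → 4, ΔJ = +0 — passes.
Rule(s) violated: parity.

forbidden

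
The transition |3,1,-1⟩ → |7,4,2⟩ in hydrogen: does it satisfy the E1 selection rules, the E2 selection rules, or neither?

neither

Δl = 4 − 1 = +3; l_i + l_f = 5.
Δm_l = +3.
E1 (Δl = ±1, |Δm_l| ≤ 1): not satisfied.
E2 (Δl = 0,±2, l_i+l_f ≥ 2, |Δm_l| ≤ 2): not satisfied.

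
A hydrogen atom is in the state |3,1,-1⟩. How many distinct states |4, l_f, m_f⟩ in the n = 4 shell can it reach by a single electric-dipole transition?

E1 requires Δl = ±1, so l_f ∈ {0, 2}; with 0 ≤ l_f ≤ n_f−1 = 3, the allowed l_f values are {0, 2}.
For l_f = 0: m_f ∈ {m_i−1, m_i, m_i+1} ∩ [−0, 0] = {0} → 1 state.
For l_f = 2: m_f ∈ {m_i−1, m_i, m_i+1} ∩ [−2, 2] = {-2, -1, 0} → 3 states.
Total: 4.

4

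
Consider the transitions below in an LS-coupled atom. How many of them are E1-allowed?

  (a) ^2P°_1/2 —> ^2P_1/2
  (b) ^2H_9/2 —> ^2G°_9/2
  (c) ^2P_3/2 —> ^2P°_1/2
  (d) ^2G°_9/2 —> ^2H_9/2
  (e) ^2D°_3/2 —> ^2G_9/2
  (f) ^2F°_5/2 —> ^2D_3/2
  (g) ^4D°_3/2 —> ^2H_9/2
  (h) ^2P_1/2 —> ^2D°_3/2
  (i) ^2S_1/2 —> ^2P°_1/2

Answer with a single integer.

7

(a) allowed
(b) allowed
(c) allowed
(d) allowed
(e) forbidden (ΔL, ΔJ fail)
(f) allowed
(g) forbidden (ΔS, ΔL, ΔJ fail)
(h) allowed
(i) allowed
Total allowed: 7 of 9.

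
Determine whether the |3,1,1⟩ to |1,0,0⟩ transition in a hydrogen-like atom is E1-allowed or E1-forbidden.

allowed

Δl = 0 − 1 = -1; the E1 rule Δl = ±1 is ok.
m_l: 1 → 0 (Δm_l = -1). |Δm_l| ≤ 1 ok.
All E1 selection rules are satisfied.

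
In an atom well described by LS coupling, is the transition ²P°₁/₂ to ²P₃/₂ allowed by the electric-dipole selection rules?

Initial level: S=1/2, L=1, J=1/2, parity odd. Final level: S=1/2, L=1, J=3/2, parity even.
Parity must change: odd → even — passes.
ΔJ = 0, ±1 (not J=0↔0): J: 1/2 → 3/2, ΔJ = +1 — passes.
ΔL = 0, ±1 (not L=0↔0): L: 1 → 1, ΔL = +0 — passes.
ΔS = 0: S: 1/2 → 1/2 — passes.
All four E1 rules are satisfied.

allowed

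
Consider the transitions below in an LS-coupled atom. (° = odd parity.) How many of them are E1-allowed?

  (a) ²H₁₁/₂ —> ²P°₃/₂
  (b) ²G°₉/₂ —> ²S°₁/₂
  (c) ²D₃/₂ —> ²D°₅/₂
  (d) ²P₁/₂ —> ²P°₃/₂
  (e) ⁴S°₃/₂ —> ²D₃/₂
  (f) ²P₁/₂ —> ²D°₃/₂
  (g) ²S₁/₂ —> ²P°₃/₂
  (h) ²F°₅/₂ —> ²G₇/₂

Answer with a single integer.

(a) forbidden (ΔL, ΔJ fail)
(b) forbidden (parity, ΔL, ΔJ fail)
(c) allowed
(d) allowed
(e) forbidden (ΔS, ΔL fail)
(f) allowed
(g) allowed
(h) allowed
Total allowed: 5 of 8.

5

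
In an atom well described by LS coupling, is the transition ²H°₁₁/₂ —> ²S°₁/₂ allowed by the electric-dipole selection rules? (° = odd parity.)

forbidden

Initial level: S=1/2, L=5, J=11/2, parity odd. Final level: S=1/2, L=0, J=1/2, parity odd.
Parity must change: odd → odd — fails.
ΔS = 0: S: 1/2 → 1/2 — ok.
ΔL = 0, ±1 (not L=0↔0): L: 5 → 0, ΔL = -5 — fails.
ΔJ = 0, ±1 (not J=0↔0): J: 11/2 → 1/2, ΔJ = -5 — fails.
Rule(s) violated: parity, ΔL, ΔJ.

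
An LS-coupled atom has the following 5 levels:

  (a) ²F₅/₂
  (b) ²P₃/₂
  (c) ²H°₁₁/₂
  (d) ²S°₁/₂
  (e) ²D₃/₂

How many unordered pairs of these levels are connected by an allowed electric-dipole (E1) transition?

1

(a)–(b): forbidden (parity, ΔL).
(a)–(c): forbidden (ΔL, ΔJ).
(a)–(d): forbidden (ΔL, ΔJ).
(a)–(e): forbidden (parity).
(b)–(c): forbidden (ΔL, ΔJ).
(b)–(d): allowed.
(b)–(e): forbidden (parity).
(c)–(d): forbidden (parity, ΔL, ΔJ).
(c)–(e): forbidden (ΔL, ΔJ).
(d)–(e): forbidden (ΔL).
Allowed pairs: 1 of 10.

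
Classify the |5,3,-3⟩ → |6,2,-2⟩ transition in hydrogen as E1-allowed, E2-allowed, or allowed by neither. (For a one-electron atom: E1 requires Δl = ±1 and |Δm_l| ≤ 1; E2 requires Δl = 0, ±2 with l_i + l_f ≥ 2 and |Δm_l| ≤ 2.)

Δl = 2 − 3 = -1; l_i + l_f = 5.
Δm_l = +1.
E1 (Δl = ±1, |Δm_l| ≤ 1): satisfied.
E2 (Δl = 0,±2, l_i+l_f ≥ 2, |Δm_l| ≤ 2): not satisfied.

E1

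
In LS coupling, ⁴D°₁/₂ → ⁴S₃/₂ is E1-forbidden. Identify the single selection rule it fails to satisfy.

the ΔL = 0, ±1 rule

Reading off the term symbols: S 3/2→3/2, L 2→0, J 1/2→3/2, parity odd→even.
Parity must change: odd → even — ✓.
ΔS = 0: S: 3/2 → 3/2 — ✓.
ΔL = 0, ±1 (not L=0↔0): L: 2 → 0, ΔL = -2 — ✗.
ΔJ = 0, ±1 (not J=0↔0): J: 1/2 → 3/2, ΔJ = +1 — ✓.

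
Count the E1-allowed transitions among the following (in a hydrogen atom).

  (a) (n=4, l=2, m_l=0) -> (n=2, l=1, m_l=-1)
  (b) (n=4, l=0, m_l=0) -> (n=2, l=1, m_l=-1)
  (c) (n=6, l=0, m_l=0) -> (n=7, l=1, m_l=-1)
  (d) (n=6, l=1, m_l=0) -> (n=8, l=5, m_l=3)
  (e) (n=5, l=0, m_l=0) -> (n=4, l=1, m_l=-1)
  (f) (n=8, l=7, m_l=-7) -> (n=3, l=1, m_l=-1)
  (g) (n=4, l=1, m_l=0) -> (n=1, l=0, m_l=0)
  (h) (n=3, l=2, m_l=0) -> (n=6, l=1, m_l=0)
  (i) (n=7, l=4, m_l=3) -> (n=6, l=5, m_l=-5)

6

(a) allowed
(b) allowed
(c) allowed
(d) forbidden — Δl = +4 (E1 requires Δl = ±1); Δm_l = +3 (E1 requires Δm_l = 0, ±1)
(e) allowed
(f) forbidden — Δl = -6 (E1 requires Δl = ±1); Δm_l = +6 (E1 requires Δm_l = 0, ±1)
(g) allowed
(h) allowed
(i) forbidden — Δm_l = -8 (E1 requires Δm_l = 0, ±1)
Total allowed: 6 of 9.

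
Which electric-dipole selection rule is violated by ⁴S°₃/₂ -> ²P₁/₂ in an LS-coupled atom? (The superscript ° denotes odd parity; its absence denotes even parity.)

the ΔS = 0 rule

Reading off the term symbols: S 3/2→1/2, L 0→1, J 3/2→1/2, parity odd→even.
Parity must change: odd → even — ✓.
ΔS = 0: S: 3/2 → 1/2 — ✗.
ΔL = 0, ±1 (not L=0↔0): L: 0 → 1, ΔL = +1 — ✓.
ΔJ = 0, ±1 (not J=0↔0): J: 3/2 → 1/2, ΔJ = -1 — ✓.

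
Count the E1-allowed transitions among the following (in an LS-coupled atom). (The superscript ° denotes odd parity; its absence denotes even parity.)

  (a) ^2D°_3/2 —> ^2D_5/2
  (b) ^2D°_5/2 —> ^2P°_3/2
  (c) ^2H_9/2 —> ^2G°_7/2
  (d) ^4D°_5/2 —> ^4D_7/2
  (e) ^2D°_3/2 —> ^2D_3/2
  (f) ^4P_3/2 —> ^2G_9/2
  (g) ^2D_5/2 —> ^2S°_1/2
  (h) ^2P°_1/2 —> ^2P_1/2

5

(a) allowed
(b) forbidden (parity fails)
(c) allowed
(d) allowed
(e) allowed
(f) forbidden (parity, ΔS, ΔL, ΔJ fail)
(g) forbidden (ΔL, ΔJ fail)
(h) allowed
Total allowed: 5 of 8.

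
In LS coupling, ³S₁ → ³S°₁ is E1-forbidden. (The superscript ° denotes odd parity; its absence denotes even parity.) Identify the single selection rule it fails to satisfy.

ΔJ = 0, ±1 (not J=0↔0): J: 1 → 1, ΔJ = +0 — ✓.
ΔL = 0, ±1 (not L=0↔0): L: 0 → 0, ΔL = +0 — ✗.
Parity must change: even → odd — ✓.
ΔS = 0: S: 1 → 1 — ✓.

the L=0 ↔ L=0 exclusion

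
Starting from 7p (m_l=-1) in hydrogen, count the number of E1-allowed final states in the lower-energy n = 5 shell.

E1 requires Δl = ±1, so l_f ∈ {0, 2}; with 0 ≤ l_f ≤ n_f−1 = 4, the allowed l_f values are {0, 2}.
For l_f = 0: m_f ∈ {m_i−1, m_i, m_i+1} ∩ [−0, 0] = {0} → 1 state.
For l_f = 2: m_f ∈ {m_i−1, m_i, m_i+1} ∩ [−2, 2] = {-2, -1, 0} → 3 states.
Total: 4.

4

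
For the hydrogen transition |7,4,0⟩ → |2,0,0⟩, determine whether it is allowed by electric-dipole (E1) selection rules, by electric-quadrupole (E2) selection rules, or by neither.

neither

Δl = 0 − 4 = -4; l_i + l_f = 4.
Δm_l = +0.
E1 (Δl = ±1, |Δm_l| ≤ 1): not satisfied.
E2 (Δl = 0,±2, l_i+l_f ≥ 2, |Δm_l| ≤ 2): not satisfied.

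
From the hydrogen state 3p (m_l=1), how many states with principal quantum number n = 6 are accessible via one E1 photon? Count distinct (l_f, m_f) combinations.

E1 requires Δl = ±1, so l_f ∈ {0, 2}; with 0 ≤ l_f ≤ n_f−1 = 5, the allowed l_f values are {0, 2}.
For l_f = 0: m_f ∈ {m_i−1, m_i, m_i+1} ∩ [−0, 0] = {0} → 1 state.
For l_f = 2: m_f ∈ {m_i−1, m_i, m_i+1} ∩ [−2, 2] = {0, 1, 2} → 3 states.
Total: 4.

4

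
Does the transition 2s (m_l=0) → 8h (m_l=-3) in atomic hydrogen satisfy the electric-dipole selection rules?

forbidden

l: 0 → 5 (Δl = +5). Δl = ±1 ✗.
m_l: 0 → -3 (Δm_l = -3). |Δm_l| ≤ 1 ✗.
The transition is electric-dipole forbidden.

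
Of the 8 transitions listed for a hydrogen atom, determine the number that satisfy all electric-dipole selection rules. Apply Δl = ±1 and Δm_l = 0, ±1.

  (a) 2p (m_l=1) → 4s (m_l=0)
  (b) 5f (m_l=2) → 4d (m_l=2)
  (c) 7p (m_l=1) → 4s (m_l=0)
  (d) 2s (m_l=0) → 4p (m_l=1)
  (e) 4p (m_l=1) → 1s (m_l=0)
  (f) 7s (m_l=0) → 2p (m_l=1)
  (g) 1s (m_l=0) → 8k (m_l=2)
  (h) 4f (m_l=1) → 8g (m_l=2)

(a) allowed
(b) allowed
(c) allowed
(d) allowed
(e) allowed
(f) allowed
(g) forbidden — Δl = +7 (E1 requires Δl = ±1); Δm_l = +2 (E1 requires Δm_l = 0, ±1)
(h) allowed
Total allowed: 7 of 8.

7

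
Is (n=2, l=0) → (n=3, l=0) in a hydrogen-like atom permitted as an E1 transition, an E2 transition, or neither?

Δl = 0 − 0 = +0; l_i + l_f = 0.
E1 (Δl = ±1): not satisfied.
E2 (Δl = 0,±2, l_i+l_f ≥ 2): not satisfied.

neither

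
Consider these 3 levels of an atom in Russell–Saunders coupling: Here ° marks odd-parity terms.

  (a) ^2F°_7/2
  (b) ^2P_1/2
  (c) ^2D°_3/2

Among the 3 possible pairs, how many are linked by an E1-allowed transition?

1

(a)–(b): forbidden (ΔL, ΔJ).
(a)–(c): forbidden (parity, ΔJ).
(b)–(c): allowed.
Allowed pairs: 1 of 3.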